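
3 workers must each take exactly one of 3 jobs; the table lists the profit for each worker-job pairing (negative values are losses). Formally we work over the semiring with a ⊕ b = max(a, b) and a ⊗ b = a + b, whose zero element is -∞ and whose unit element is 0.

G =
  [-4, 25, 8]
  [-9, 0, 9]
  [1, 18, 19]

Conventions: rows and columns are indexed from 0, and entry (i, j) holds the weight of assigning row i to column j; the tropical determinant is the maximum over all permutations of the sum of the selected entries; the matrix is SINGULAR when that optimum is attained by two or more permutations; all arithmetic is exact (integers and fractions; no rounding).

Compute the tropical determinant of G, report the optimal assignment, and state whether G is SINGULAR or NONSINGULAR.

σ = (0, 1, 2): (-4) + 0 + 19 = 15
σ = (0, 2, 1): (-4) + 9 + 18 = 23
σ = (1, 0, 2): 25 + (-9) + 19 = 35
σ = (1, 2, 0): 25 + 9 + 1 = 35
σ = (2, 0, 1): 8 + (-9) + 18 = 17
σ = (2, 1, 0): 8 + 0 + 1 = 9
Optimal value attained by: σ = (1, 0, 2).
Answer: det⊕(G) = 35; verdict: SINGULAR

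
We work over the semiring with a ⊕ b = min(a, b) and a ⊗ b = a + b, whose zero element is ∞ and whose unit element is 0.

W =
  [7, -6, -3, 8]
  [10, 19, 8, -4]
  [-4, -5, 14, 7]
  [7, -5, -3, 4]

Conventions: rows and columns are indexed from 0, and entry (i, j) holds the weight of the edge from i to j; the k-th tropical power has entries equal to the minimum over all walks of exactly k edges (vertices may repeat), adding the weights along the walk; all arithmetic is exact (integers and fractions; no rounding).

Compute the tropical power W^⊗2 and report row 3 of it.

W^⊗2:
  [-7, -8, 2, -10]
  [3, -9, -7, 0]
  [3, -10, -7, -9]
  [-7, -8, 1, -9]
Answer: row 3 of W^⊗2 = [-7, -8, 1, -9]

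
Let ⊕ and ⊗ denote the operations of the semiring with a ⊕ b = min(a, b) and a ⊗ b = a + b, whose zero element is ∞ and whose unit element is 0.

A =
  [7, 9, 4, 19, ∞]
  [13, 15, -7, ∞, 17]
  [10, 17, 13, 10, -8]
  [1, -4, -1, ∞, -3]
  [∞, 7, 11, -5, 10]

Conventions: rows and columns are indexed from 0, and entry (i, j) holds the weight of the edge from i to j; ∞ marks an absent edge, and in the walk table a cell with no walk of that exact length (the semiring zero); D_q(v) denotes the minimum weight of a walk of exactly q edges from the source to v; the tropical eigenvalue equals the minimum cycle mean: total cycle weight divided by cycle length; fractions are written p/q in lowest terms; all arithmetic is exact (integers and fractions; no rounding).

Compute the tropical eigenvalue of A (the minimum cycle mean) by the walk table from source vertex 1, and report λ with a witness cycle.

q=0: [∞, 0, ∞, ∞, ∞]
q=1: [13, 15, -7, ∞, 17]
q=2: [3, 10, 6, 3, -15]
q=3: [4, -8, -4, -20, -5]
q=4: [-19, -24, -21, -10, -23]
q=5: [-12, -16, -31, -28, -29]
Optimal cycle mean attained by: cycle 1->2->4->3->1, total (-7) + (-8) + (-5) + (-4), length 4.
Answer: λ = -6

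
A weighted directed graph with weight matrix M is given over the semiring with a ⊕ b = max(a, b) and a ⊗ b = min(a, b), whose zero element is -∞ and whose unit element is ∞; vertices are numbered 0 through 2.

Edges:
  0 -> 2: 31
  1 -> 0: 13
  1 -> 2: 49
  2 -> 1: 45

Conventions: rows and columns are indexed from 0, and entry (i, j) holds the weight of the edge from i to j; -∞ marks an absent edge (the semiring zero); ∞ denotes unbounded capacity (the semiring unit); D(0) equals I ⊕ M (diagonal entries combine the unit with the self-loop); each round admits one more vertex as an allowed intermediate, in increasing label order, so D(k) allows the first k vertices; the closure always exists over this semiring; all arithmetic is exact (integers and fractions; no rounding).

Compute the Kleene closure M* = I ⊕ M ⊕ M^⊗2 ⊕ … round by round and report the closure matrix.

D(0):
  [∞, -∞, 31]
  [13, ∞, 49]
  [-∞, 45, ∞]
D(1):
  [∞, -∞, 31]
  [13, ∞, 49]
  [-∞, 45, ∞]
D(2):
  [∞, -∞, 31]
  [13, ∞, 49]
  [13, 45, ∞]
D(3):
  [∞, 31, 31]
  [13, ∞, 49]
  [13, 45, ∞]
Answer: M* = [[∞, 31, 31], [13, ∞, 49], [13, 45, ∞]]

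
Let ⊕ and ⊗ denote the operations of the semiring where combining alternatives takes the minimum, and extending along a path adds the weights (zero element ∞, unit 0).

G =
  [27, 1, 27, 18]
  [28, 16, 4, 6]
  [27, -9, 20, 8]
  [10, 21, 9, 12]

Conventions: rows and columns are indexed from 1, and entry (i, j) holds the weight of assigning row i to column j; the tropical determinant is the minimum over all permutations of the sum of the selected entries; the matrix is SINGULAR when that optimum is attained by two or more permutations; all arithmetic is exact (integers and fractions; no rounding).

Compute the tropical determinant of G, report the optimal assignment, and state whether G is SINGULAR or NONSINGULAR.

σ = (1, 2, 3, 4): 27 + 16 + 20 + 12 = 75
σ = (1, 2, 4, 3): 27 + 16 + 8 + 9 = 60
σ = (1, 3, 2, 4): 27 + 4 + (-9) + 12 = 34
σ = (1, 3, 4, 2): 27 + 4 + 8 + 21 = 60
σ = (1, 4, 2, 3): 27 + 6 + (-9) + 9 = 33
σ = (1, 4, 3, 2): 27 + 6 + 20 + 21 = 74
σ = (2, 1, 3, 4): 1 + 28 + 20 + 12 = 61
σ = (2, 1, 4, 3): 1 + 28 + 8 + 9 = 46
σ = (2, 3, 1, 4): 1 + 4 + 27 + 12 = 44
σ = (2, 3, 4, 1): 1 + 4 + 8 + 10 = 23
σ = (2, 4, 1, 3): 1 + 6 + 27 + 9 = 43
σ = (2, 4, 3, 1): 1 + 6 + 20 + 10 = 37
σ = (3, 1, 2, 4): 27 + 28 + (-9) + 12 = 58
σ = (3, 1, 4, 2): 27 + 28 + 8 + 21 = 84
σ = (3, 2, 1, 4): 27 + 16 + 27 + 12 = 82
σ = (3, 2, 4, 1): 27 + 16 + 8 + 10 = 61
σ = (3, 4, 1, 2): 27 + 6 + 27 + 21 = 81
σ = (3, 4, 2, 1): 27 + 6 + (-9) + 10 = 34
σ = (4, 1, 2, 3): 18 + 28 + (-9) + 9 = 46
σ = (4, 1, 3, 2): 18 + 28 + 20 + 21 = 87
σ = (4, 2, 1, 3): 18 + 16 + 27 + 9 = 70
σ = (4, 2, 3, 1): 18 + 16 + 20 + 10 = 64
σ = (4, 3, 1, 2): 18 + 4 + 27 + 21 = 70
σ = (4, 3, 2, 1): 18 + 4 + (-9) + 10 = 23
Optimal value attained by: σ = (2, 3, 4, 1).
Answer: det⊕(G) = 23; verdict: SINGULAR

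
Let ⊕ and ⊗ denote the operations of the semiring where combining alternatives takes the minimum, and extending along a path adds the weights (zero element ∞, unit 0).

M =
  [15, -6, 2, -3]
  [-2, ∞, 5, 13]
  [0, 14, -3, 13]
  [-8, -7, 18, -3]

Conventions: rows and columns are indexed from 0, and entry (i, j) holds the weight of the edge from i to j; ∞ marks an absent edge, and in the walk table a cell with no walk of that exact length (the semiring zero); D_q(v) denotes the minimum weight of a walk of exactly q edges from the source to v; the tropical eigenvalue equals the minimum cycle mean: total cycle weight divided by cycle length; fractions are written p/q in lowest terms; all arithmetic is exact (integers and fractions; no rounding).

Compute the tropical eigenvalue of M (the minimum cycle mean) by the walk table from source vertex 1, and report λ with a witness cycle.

q=0: [∞, 0, ∞, ∞]
q=1: [-2, ∞, 5, 13]
q=2: [5, -8, 0, -5]
q=3: [-13, -12, -3, -8]
q=4: [-16, -19, -11, -16]
Optimal cycle mean attained by: cycle 0->3->0, total (-3) + (-8), length 2.
Answer: λ = -11/2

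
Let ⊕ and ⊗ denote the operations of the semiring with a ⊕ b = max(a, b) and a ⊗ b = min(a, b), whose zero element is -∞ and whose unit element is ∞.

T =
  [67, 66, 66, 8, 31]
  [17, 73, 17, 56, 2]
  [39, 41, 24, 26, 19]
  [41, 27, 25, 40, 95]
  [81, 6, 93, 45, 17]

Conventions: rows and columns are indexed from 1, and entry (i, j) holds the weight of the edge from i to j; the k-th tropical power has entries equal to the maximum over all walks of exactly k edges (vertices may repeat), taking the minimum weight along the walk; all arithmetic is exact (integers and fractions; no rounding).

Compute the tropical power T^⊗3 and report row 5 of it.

T^⊗2:
  [67, 66, 66, 56, 31]
  [41, 73, 25, 56, 56]
  [39, 41, 39, 41, 31]
  [81, 41, 93, 45, 40]
  [67, 66, 66, 40, 45]
T^⊗3:
  [67, 66, 66, 56, 56]
  [56, 73, 56, 56, 56]
  [41, 41, 39, 41, 41]
  [67, 66, 66, 41, 45]
  [67, 66, 66, 56, 40]
Answer: row 5 of T^⊗3 = [67, 66, 66, 56, 40]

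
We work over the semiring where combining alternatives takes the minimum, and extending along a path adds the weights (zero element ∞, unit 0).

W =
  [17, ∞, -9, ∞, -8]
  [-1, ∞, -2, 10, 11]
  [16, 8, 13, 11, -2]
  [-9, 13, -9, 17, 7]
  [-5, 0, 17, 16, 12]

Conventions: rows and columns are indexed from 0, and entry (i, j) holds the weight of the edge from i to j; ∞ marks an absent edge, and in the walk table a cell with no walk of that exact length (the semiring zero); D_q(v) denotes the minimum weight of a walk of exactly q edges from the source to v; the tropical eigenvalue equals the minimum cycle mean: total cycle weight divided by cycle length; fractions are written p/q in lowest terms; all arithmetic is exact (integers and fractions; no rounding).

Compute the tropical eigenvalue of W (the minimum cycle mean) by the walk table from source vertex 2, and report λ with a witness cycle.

q=0: [∞, ∞, 0, ∞, ∞]
q=1: [16, 8, 13, 11, -2]
q=2: [-7, -2, 2, 14, 8]
q=3: [-3, 8, -16, 8, -15]
q=4: [-20, -15, -12, -5, -18]
q=5: [-23, -18, -29, -5, -28]
Optimal cycle mean attained by: cycle 0->4->0, total (-8) + (-5), length 2.
Answer: λ = -13/2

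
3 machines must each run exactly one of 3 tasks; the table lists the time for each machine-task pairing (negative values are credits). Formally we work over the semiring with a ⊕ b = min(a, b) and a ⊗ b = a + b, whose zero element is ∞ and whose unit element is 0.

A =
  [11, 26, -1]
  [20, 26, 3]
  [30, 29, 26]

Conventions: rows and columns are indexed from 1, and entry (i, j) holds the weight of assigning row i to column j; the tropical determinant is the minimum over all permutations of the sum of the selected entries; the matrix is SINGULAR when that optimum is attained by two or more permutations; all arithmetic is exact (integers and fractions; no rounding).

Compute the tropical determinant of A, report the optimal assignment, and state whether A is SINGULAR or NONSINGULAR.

σ = (1, 2, 3): 11 + 26 + 26 = 63
σ = (1, 3, 2): 11 + 3 + 29 = 43
σ = (2, 1, 3): 26 + 20 + 26 = 72
σ = (2, 3, 1): 26 + 3 + 30 = 59
σ = (3, 1, 2): (-1) + 20 + 29 = 48
σ = (3, 2, 1): (-1) + 26 + 30 = 55
Optimal value attained by: σ = (1, 3, 2).
Answer: det⊕(A) = 43; verdict: NONSINGULAR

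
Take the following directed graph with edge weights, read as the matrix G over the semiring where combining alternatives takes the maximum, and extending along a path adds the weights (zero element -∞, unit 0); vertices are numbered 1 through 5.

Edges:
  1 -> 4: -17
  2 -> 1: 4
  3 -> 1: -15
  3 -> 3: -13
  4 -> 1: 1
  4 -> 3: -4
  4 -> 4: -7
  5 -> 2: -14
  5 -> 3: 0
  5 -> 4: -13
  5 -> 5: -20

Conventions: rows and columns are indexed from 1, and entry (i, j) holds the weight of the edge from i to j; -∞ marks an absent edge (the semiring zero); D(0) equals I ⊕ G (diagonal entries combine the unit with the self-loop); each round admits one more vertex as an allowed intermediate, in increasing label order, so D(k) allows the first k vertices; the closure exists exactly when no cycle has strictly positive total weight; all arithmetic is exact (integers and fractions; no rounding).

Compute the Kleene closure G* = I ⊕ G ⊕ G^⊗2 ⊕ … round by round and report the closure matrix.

D(0):
  [0, -∞, -∞, -17, -∞]
  [4, 0, -∞, -∞, -∞]
  [-15, -∞, 0, -∞, -∞]
  [1, -∞, -4, 0, -∞]
  [-∞, -14, 0, -13, 0]
D(1):
  [0, -∞, -∞, -17, -∞]
  [4, 0, -∞, -13, -∞]
  [-15, -∞, 0, -32, -∞]
  [1, -∞, -4, 0, -∞]
  [-∞, -14, 0, -13, 0]
D(2):
  [0, -∞, -∞, -17, -∞]
  [4, 0, -∞, -13, -∞]
  [-15, -∞, 0, -32, -∞]
  [1, -∞, -4, 0, -∞]
  [-10, -14, 0, -13, 0]
D(3):
  [0, -∞, -∞, -17, -∞]
  [4, 0, -∞, -13, -∞]
  [-15, -∞, 0, -32, -∞]
  [1, -∞, -4, 0, -∞]
  [-10, -14, 0, -13, 0]
D(4):
  [0, -∞, -21, -17, -∞]
  [4, 0, -17, -13, -∞]
  [-15, -∞, 0, -32, -∞]
  [1, -∞, -4, 0, -∞]
  [-10, -14, 0, -13, 0]
D(5):
  [0, -∞, -21, -17, -∞]
  [4, 0, -17, -13, -∞]
  [-15, -∞, 0, -32, -∞]
  [1, -∞, -4, 0, -∞]
  [-10, -14, 0, -13, 0]
Answer: G* = [[0, -∞, -21, -17, -∞], [4, 0, -17, -13, -∞], [-15, -∞, 0, -32, -∞], [1, -∞, -4, 0, -∞], [-10, -14, 0, -13, 0]]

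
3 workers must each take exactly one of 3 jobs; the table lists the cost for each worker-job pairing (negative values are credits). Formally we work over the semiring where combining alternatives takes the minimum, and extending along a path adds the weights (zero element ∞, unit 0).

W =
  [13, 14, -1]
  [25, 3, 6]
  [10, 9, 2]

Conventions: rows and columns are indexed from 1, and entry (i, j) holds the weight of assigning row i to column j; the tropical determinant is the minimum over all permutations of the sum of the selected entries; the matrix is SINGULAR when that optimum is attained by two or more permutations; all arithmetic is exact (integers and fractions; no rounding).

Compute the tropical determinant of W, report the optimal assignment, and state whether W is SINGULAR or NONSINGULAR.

σ = (1, 2, 3): 13 + 3 + 2 = 18
σ = (1, 3, 2): 13 + 6 + 9 = 28
σ = (2, 1, 3): 14 + 25 + 2 = 41
σ = (2, 3, 1): 14 + 6 + 10 = 30
σ = (3, 1, 2): (-1) + 25 + 9 = 33
σ = (3, 2, 1): (-1) + 3 + 10 = 12
Optimal value attained by: σ = (3, 2, 1).
Answer: det⊕(W) = 12; verdict: NONSINGULAR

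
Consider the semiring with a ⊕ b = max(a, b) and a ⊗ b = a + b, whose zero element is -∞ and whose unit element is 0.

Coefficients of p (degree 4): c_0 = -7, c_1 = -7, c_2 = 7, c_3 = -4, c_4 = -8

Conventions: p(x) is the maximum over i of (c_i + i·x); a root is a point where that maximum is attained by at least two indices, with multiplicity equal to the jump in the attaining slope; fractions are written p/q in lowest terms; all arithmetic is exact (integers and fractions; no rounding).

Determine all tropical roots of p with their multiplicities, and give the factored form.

hull edge (i=0, c=-7) to (i=2, c=7): slope 7, span 2
hull edge (i=2, c=7) to (i=4, c=-8): slope -15/2, span 2
Factored form: p(x) = -8 ⊗ (x ⊕ (-7)) ⊗ (x ⊕ (-7)) ⊗ (x ⊕ 15/2) ⊗ (x ⊕ 15/2)
Answer: roots = -7 (mult 2), 15/2 (mult 2)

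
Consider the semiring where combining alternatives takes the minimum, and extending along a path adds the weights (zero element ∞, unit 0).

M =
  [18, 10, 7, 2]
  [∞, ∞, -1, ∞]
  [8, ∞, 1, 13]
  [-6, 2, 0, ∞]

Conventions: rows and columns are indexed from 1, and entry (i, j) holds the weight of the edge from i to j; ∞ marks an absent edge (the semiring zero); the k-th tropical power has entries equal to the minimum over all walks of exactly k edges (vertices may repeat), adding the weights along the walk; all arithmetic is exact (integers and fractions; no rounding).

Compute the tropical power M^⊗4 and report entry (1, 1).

M^⊗2:
  [-4, 4, 2, 20]
  [7, ∞, 0, 12]
  [7, 15, 2, 10]
  [8, 4, 1, -4]
M^⊗3:
  [10, 6, 3, -2]
  [6, 14, 1, 9]
  [4, 12, 3, 9]
  [-10, -2, -4, 10]
M^⊗4:
  [-8, 0, -2, 12]
  [3, 11, 2, 8]
  [3, 11, 4, 6]
  [4, 0, -3, -8]
Key observation: the optimum is the walk 1->4->1->4->1, with weight 2 + (-6) + 2 + (-6) = -8.
Optimal value attained by: walk 1->4->1->4->1.
Answer: (M^⊗4)[1][1] = -8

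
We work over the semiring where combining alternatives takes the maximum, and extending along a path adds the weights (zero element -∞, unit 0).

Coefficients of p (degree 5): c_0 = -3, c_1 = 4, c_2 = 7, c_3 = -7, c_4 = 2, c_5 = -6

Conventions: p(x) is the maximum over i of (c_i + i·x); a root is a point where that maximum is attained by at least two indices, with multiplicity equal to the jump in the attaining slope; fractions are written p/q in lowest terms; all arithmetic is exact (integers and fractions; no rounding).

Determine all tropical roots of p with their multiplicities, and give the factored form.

hull edge (i=0, c=-3) to (i=1, c=4): slope 7, span 1
hull edge (i=1, c=4) to (i=2, c=7): slope 3, span 1
hull edge (i=2, c=7) to (i=4, c=2): slope -5/2, span 2
hull edge (i=4, c=2) to (i=5, c=-6): slope -8, span 1
Factored form: p(x) = -6 ⊗ (x ⊕ (-7)) ⊗ (x ⊕ (-3)) ⊗ (x ⊕ 5/2) ⊗ (x ⊕ 5/2) ⊗ (x ⊕ 8)
Answer: roots = -7 (mult 1), -3 (mult 1), 5/2 (mult 2), 8 (mult 1)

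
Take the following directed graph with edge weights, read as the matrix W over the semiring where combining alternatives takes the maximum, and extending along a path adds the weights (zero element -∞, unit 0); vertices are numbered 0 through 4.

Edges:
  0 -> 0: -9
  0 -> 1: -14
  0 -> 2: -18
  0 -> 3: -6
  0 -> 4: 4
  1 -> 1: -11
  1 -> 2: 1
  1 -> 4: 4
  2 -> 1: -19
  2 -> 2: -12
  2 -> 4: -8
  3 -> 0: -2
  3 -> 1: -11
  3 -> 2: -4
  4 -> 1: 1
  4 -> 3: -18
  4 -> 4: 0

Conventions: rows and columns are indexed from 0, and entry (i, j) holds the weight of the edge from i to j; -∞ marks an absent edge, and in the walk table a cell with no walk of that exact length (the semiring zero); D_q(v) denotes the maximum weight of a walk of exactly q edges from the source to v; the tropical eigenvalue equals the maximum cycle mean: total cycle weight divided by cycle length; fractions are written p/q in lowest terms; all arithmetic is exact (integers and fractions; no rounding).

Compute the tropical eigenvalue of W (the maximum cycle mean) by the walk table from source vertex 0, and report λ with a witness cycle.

q=0: [0, -∞, -∞, -∞, -∞]
q=1: [-9, -14, -18, -6, 4]
q=2: [-8, 5, -10, -14, 4]
q=3: [-16, 5, 6, -14, 9]
q=4: [-16, 10, 6, -9, 9]
q=5: [-11, 10, 11, -9, 14]
Optimal cycle mean attained by: cycle 1->4->1, total 4 + 1, length 2.
Answer: λ = 5/2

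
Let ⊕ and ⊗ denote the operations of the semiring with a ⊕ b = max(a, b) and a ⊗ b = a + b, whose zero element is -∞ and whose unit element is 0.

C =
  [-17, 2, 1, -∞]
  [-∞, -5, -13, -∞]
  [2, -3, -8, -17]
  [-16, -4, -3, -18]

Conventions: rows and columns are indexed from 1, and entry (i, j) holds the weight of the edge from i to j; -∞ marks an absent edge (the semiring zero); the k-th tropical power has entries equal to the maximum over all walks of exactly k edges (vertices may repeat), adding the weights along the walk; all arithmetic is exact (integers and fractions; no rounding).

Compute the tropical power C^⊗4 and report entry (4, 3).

C^⊗2:
  [3, -2, -7, -16]
  [-11, -10, -18, -30]
  [-6, 4, 3, -25]
  [-1, -6, -11, -20]
C^⊗3:
  [-5, 5, 4, -24]
  [-16, -9, -10, -35]
  [5, 0, -5, -14]
  [-9, 1, 0, -28]
C^⊗4:
  [6, 1, -4, -13]
  [-8, -13, -15, -27]
  [-3, 7, 6, -22]
  [2, -3, -8, -17]
Key observation: the optimum is the walk 4->3->1->3->3, with weight (-3) + 2 + 1 + (-8) = -8.
Optimal value attained by: walk 4->3->1->3->3.
Answer: (C^⊗4)[4][3] = -8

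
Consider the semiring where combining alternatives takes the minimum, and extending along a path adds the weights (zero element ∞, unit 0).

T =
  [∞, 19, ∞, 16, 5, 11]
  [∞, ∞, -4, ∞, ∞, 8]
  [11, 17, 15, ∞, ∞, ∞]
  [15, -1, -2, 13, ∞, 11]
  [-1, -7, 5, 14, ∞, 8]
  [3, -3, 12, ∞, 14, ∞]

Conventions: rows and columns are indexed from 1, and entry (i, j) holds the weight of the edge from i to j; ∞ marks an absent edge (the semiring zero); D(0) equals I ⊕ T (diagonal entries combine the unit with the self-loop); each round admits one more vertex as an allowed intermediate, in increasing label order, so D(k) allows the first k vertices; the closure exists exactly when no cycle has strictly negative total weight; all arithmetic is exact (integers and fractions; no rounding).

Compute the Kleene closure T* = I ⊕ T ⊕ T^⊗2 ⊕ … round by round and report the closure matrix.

D(0):
  [0, 19, ∞, 16, 5, 11]
  [∞, 0, -4, ∞, ∞, 8]
  [11, 17, 0, ∞, ∞, ∞]
  [15, -1, -2, 0, ∞, 11]
  [-1, -7, 5, 14, 0, 8]
  [3, -3, 12, ∞, 14, 0]
D(1):
  [0, 19, ∞, 16, 5, 11]
  [∞, 0, -4, ∞, ∞, 8]
  [11, 17, 0, 27, 16, 22]
  [15, -1, -2, 0, 20, 11]
  [-1, -7, 5, 14, 0, 8]
  [3, -3, 12, 19, 8, 0]
D(2):
  [0, 19, 15, 16, 5, 11]
  [∞, 0, -4, ∞, ∞, 8]
  [11, 17, 0, 27, 16, 22]
  [15, -1, -5, 0, 20, 7]
  [-1, -7, -11, 14, 0, 1]
  [3, -3, -7, 19, 8, 0]
D(3):
  [0, 19, 15, 16, 5, 11]
  [7, 0, -4, 23, 12, 8]
  [11, 17, 0, 27, 16, 22]
  [6, -1, -5, 0, 11, 7]
  [-1, -7, -11, 14, 0, 1]
  [3, -3, -7, 19, 8, 0]
D(4):
  [0, 15, 11, 16, 5, 11]
  [7, 0, -4, 23, 12, 8]
  [11, 17, 0, 27, 16, 22]
  [6, -1, -5, 0, 11, 7]
  [-1, -7, -11, 14, 0, 1]
  [3, -3, -7, 19, 8, 0]
D(5):
  [0, -2, -6, 16, 5, 6]
  [7, 0, -4, 23, 12, 8]
  [11, 9, 0, 27, 16, 17]
  [6, -1, -5, 0, 11, 7]
  [-1, -7, -11, 14, 0, 1]
  [3, -3, -7, 19, 8, 0]
D(6):
  [0, -2, -6, 16, 5, 6]
  [7, 0, -4, 23, 12, 8]
  [11, 9, 0, 27, 16, 17]
  [6, -1, -5, 0, 11, 7]
  [-1, -7, -11, 14, 0, 1]
  [3, -3, -7, 19, 8, 0]
Answer: T* = [[0, -2, -6, 16, 5, 6], [7, 0, -4, 23, 12, 8], [11, 9, 0, 27, 16, 17], [6, -1, -5, 0, 11, 7], [-1, -7, -11, 14, 0, 1], [3, -3, -7, 19, 8, 0]]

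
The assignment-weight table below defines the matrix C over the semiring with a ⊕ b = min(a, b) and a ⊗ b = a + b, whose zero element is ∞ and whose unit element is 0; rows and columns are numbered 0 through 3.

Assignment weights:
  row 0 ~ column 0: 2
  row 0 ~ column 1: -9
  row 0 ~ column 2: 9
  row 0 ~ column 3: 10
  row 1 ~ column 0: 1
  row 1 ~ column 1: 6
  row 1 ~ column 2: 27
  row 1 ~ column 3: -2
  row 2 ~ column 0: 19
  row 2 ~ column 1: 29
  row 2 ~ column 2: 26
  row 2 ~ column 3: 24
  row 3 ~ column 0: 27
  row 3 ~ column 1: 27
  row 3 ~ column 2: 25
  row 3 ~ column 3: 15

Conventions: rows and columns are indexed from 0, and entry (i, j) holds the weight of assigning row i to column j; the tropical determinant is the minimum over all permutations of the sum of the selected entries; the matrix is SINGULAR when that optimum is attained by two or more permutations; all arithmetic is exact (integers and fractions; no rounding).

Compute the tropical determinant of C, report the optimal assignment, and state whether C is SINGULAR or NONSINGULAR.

σ = (0, 1, 2, 3): 2 + 6 + 26 + 15 = 49
σ = (0, 1, 3, 2): 2 + 6 + 24 + 25 = 57
σ = (0, 2, 1, 3): 2 + 27 + 29 + 15 = 73
σ = (0, 2, 3, 1): 2 + 27 + 24 + 27 = 80
σ = (0, 3, 1, 2): 2 + (-2) + 29 + 25 = 54
σ = (0, 3, 2, 1): 2 + (-2) + 26 + 27 = 53
σ = (1, 0, 2, 3): (-9) + 1 + 26 + 15 = 33
σ = (1, 0, 3, 2): (-9) + 1 + 24 + 25 = 41
σ = (1, 2, 0, 3): (-9) + 27 + 19 + 15 = 52
σ = (1, 2, 3, 0): (-9) + 27 + 24 + 27 = 69
σ = (1, 3, 0, 2): (-9) + (-2) + 19 + 25 = 33
σ = (1, 3, 2, 0): (-9) + (-2) + 26 + 27 = 42
σ = (2, 0, 1, 3): 9 + 1 + 29 + 15 = 54
σ = (2, 0, 3, 1): 9 + 1 + 24 + 27 = 61
σ = (2, 1, 0, 3): 9 + 6 + 19 + 15 = 49
σ = (2, 1, 3, 0): 9 + 6 + 24 + 27 = 66
σ = (2, 3, 0, 1): 9 + (-2) + 19 + 27 = 53
σ = (2, 3, 1, 0): 9 + (-2) + 29 + 27 = 63
σ = (3, 0, 1, 2): 10 + 1 + 29 + 25 = 65
σ = (3, 0, 2, 1): 10 + 1 + 26 + 27 = 64
σ = (3, 1, 0, 2): 10 + 6 + 19 + 25 = 60
σ = (3, 1, 2, 0): 10 + 6 + 26 + 27 = 69
σ = (3, 2, 0, 1): 10 + 27 + 19 + 27 = 83
σ = (3, 2, 1, 0): 10 + 27 + 29 + 27 = 93
Optimal value attained by: σ = (1, 0, 2, 3).
Answer: det⊕(C) = 33; verdict: SINGULAR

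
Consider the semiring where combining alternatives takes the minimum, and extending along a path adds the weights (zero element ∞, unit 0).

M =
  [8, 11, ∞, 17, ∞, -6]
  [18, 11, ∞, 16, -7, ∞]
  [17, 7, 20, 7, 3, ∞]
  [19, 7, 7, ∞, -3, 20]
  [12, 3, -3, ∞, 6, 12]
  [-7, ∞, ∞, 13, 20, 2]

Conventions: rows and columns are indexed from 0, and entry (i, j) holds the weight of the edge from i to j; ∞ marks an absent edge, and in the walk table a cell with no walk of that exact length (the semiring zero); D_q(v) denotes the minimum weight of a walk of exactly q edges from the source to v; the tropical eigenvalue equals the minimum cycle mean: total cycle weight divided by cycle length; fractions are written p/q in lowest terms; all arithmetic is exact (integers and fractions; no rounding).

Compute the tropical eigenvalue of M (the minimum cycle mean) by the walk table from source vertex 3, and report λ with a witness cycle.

q=0: [∞, ∞, ∞, 0, ∞, ∞]
q=1: [19, 7, 7, ∞, -3, 20]
q=2: [9, 0, -6, 14, 0, 9]
q=3: [2, 1, -3, 1, -7, 3]
q=4: [-4, -4, -10, 4, -6, -4]
q=5: [-11, -3, -9, -3, -11, -10]
q=6: [-17, -8, -14, -2, -10, -17]
Optimal cycle mean attained by: cycle 0->5->0, total (-6) + (-7), length 2.
Answer: λ = -13/2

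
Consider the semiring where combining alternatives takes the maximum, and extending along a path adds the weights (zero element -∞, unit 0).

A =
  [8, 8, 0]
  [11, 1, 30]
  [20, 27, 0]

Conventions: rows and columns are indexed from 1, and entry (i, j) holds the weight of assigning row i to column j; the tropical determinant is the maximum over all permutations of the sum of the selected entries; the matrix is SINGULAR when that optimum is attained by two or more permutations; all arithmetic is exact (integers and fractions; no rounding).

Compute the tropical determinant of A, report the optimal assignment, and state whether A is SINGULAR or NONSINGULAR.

σ = (1, 2, 3): 8 + 1 + 0 = 9
σ = (1, 3, 2): 8 + 30 + 27 = 65
σ = (2, 1, 3): 8 + 11 + 0 = 19
σ = (2, 3, 1): 8 + 30 + 20 = 58
σ = (3, 1, 2): 0 + 11 + 27 = 38
σ = (3, 2, 1): 0 + 1 + 20 = 21
Optimal value attained by: σ = (1, 3, 2).
Answer: det⊕(A) = 65; verdict: NONSINGULAR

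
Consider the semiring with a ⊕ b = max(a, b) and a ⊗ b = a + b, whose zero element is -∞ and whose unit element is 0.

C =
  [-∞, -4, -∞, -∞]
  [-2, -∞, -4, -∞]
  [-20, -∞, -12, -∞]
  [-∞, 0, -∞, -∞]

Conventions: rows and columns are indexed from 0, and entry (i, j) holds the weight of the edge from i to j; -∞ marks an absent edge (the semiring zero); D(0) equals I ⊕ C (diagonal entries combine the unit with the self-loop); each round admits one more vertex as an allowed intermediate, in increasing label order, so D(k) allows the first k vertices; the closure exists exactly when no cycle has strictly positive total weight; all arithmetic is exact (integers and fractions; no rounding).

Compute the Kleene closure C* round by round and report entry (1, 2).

D(0):
  [0, -4, -∞, -∞]
  [-2, 0, -4, -∞]
  [-20, -∞, 0, -∞]
  [-∞, 0, -∞, 0]
D(1):
  [0, -4, -∞, -∞]
  [-2, 0, -4, -∞]
  [-20, -24, 0, -∞]
  [-∞, 0, -∞, 0]
D(2):
  [0, -4, -8, -∞]
  [-2, 0, -4, -∞]
  [-20, -24, 0, -∞]
  [-2, 0, -4, 0]
D(3):
  [0, -4, -8, -∞]
  [-2, 0, -4, -∞]
  [-20, -24, 0, -∞]
  [-2, 0, -4, 0]
D(4):
  [0, -4, -8, -∞]
  [-2, 0, -4, -∞]
  [-20, -24, 0, -∞]
  [-2, 0, -4, 0]
Answer: C*[1][2] = -4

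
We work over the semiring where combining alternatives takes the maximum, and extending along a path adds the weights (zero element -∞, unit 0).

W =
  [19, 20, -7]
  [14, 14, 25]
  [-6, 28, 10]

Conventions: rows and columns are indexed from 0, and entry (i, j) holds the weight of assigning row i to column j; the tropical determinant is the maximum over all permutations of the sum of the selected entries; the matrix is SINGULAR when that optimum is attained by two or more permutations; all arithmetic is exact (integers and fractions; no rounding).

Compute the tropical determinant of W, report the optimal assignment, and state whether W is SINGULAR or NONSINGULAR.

σ = (0, 1, 2): 19 + 14 + 10 = 43
σ = (0, 2, 1): 19 + 25 + 28 = 72
σ = (1, 0, 2): 20 + 14 + 10 = 44
σ = (1, 2, 0): 20 + 25 + (-6) = 39
σ = (2, 0, 1): (-7) + 14 + 28 = 35
σ = (2, 1, 0): (-7) + 14 + (-6) = 1
Optimal value attained by: σ = (0, 2, 1).
Answer: det⊕(W) = 72; verdict: NONSINGULAR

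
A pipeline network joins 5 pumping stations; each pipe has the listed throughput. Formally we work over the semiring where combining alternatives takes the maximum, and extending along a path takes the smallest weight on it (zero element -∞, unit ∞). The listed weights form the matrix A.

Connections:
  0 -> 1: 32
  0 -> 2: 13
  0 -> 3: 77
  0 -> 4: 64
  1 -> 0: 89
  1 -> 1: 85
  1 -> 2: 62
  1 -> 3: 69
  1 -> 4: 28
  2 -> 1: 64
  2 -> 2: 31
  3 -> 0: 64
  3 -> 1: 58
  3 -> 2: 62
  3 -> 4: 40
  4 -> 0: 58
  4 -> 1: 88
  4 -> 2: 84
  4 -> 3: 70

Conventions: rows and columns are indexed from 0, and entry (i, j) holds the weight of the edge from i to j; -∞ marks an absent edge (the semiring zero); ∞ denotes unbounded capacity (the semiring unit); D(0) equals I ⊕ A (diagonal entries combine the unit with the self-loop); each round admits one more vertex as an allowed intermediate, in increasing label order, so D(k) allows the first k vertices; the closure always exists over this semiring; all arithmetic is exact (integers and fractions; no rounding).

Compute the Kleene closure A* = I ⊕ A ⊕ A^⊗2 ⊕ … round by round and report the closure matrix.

D(0):
  [∞, 32, 13, 77, 64]
  [89, ∞, 62, 69, 28]
  [-∞, 64, ∞, -∞, -∞]
  [64, 58, 62, ∞, 40]
  [58, 88, 84, 70, ∞]
D(1):
  [∞, 32, 13, 77, 64]
  [89, ∞, 62, 77, 64]
  [-∞, 64, ∞, -∞, -∞]
  [64, 58, 62, ∞, 64]
  [58, 88, 84, 70, ∞]
D(2):
  [∞, 32, 32, 77, 64]
  [89, ∞, 62, 77, 64]
  [64, 64, ∞, 64, 64]
  [64, 58, 62, ∞, 64]
  [88, 88, 84, 77, ∞]
D(3):
  [∞, 32, 32, 77, 64]
  [89, ∞, 62, 77, 64]
  [64, 64, ∞, 64, 64]
  [64, 62, 62, ∞, 64]
  [88, 88, 84, 77, ∞]
D(4):
  [∞, 62, 62, 77, 64]
  [89, ∞, 62, 77, 64]
  [64, 64, ∞, 64, 64]
  [64, 62, 62, ∞, 64]
  [88, 88, 84, 77, ∞]
D(5):
  [∞, 64, 64, 77, 64]
  [89, ∞, 64, 77, 64]
  [64, 64, ∞, 64, 64]
  [64, 64, 64, ∞, 64]
  [88, 88, 84, 77, ∞]
Answer: A* = [[∞, 64, 64, 77, 64], [89, ∞, 64, 77, 64], [64, 64, ∞, 64, 64], [64, 64, 64, ∞, 64], [88, 88, 84, 77, ∞]]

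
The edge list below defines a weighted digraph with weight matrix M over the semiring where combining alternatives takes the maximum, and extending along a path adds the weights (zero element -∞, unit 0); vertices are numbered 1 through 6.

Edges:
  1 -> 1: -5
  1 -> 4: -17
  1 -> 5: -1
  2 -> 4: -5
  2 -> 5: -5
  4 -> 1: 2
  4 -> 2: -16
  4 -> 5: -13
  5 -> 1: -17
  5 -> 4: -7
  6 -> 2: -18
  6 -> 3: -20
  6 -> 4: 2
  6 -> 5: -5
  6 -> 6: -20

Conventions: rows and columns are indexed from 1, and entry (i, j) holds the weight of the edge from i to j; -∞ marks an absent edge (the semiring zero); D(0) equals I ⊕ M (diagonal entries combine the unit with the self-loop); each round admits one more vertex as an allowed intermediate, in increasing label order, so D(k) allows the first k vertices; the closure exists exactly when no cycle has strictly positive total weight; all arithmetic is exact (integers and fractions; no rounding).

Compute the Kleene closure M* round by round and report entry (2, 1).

D(0):
  [0, -∞, -∞, -17, -1, -∞]
  [-∞, 0, -∞, -5, -5, -∞]
  [-∞, -∞, 0, -∞, -∞, -∞]
  [2, -16, -∞, 0, -13, -∞]
  [-17, -∞, -∞, -7, 0, -∞]
  [-∞, -18, -20, 2, -5, 0]
D(1):
  [0, -∞, -∞, -17, -1, -∞]
  [-∞, 0, -∞, -5, -5, -∞]
  [-∞, -∞, 0, -∞, -∞, -∞]
  [2, -16, -∞, 0, 1, -∞]
  [-17, -∞, -∞, -7, 0, -∞]
  [-∞, -18, -20, 2, -5, 0]
D(2):
  [0, -∞, -∞, -17, -1, -∞]
  [-∞, 0, -∞, -5, -5, -∞]
  [-∞, -∞, 0, -∞, -∞, -∞]
  [2, -16, -∞, 0, 1, -∞]
  [-17, -∞, -∞, -7, 0, -∞]
  [-∞, -18, -20, 2, -5, 0]
D(3):
  [0, -∞, -∞, -17, -1, -∞]
  [-∞, 0, -∞, -5, -5, -∞]
  [-∞, -∞, 0, -∞, -∞, -∞]
  [2, -16, -∞, 0, 1, -∞]
  [-17, -∞, -∞, -7, 0, -∞]
  [-∞, -18, -20, 2, -5, 0]
D(4):
  [0, -33, -∞, -17, -1, -∞]
  [-3, 0, -∞, -5, -4, -∞]
  [-∞, -∞, 0, -∞, -∞, -∞]
  [2, -16, -∞, 0, 1, -∞]
  [-5, -23, -∞, -7, 0, -∞]
  [4, -14, -20, 2, 3, 0]
D(5):
  [0, -24, -∞, -8, -1, -∞]
  [-3, 0, -∞, -5, -4, -∞]
  [-∞, -∞, 0, -∞, -∞, -∞]
  [2, -16, -∞, 0, 1, -∞]
  [-5, -23, -∞, -7, 0, -∞]
  [4, -14, -20, 2, 3, 0]
D(6):
  [0, -24, -∞, -8, -1, -∞]
  [-3, 0, -∞, -5, -4, -∞]
  [-∞, -∞, 0, -∞, -∞, -∞]
  [2, -16, -∞, 0, 1, -∞]
  [-5, -23, -∞, -7, 0, -∞]
  [4, -14, -20, 2, 3, 0]
Answer: M*[2][1] = -3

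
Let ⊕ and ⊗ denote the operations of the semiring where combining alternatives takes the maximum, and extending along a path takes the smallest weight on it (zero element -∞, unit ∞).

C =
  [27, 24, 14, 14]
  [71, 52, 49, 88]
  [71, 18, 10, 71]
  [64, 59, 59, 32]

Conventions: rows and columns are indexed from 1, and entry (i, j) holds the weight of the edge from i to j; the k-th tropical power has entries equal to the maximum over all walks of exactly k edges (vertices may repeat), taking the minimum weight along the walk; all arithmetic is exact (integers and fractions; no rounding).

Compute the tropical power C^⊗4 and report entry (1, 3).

C^⊗2:
  [27, 24, 24, 24]
  [64, 59, 59, 52]
  [64, 59, 59, 32]
  [59, 52, 49, 59]
C^⊗3:
  [27, 24, 24, 24]
  [59, 52, 52, 59]
  [59, 52, 49, 59]
  [59, 59, 59, 52]
C^⊗4:
  [27, 24, 24, 24]
  [59, 59, 59, 52]
  [59, 59, 59, 52]
  [59, 52, 52, 59]
Key observation: the optimum is the walk 1->1->1->2->3, with weight 27 min 27 min 24 min 49 = 24.
Optimal value attained by: walk 1->1->1->2->3.
Answer: (C^⊗4)[1][3] = 24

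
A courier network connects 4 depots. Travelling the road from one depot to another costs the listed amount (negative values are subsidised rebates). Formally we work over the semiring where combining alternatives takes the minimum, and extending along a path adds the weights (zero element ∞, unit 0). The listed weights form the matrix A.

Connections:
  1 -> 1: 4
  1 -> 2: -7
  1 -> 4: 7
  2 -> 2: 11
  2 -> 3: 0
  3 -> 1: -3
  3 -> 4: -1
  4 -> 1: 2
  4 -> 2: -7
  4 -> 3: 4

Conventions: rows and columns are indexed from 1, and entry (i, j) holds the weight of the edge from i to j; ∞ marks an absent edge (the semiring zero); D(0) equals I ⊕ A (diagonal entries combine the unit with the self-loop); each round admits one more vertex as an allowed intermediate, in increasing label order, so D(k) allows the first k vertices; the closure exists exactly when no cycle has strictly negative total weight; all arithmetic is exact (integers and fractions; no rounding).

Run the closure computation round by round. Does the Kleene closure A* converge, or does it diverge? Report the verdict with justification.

D(0):
  [0, -7, ∞, 7]
  [∞, 0, 0, ∞]
  [-3, ∞, 0, -1]
  [2, -7, 4, 0]
D(1):
  [0, -7, ∞, 7]
  [∞, 0, 0, ∞]
  [-3, -10, 0, -1]
  [2, -7, 4, 0]
Detection: at round 2, diagonal entry (3, 3) turns strictly negative.
Key observation: the cycle 3->1->2->3 has total weight (-3) + (-7) + 0, which is strictly negative.
Answer: DIVERGES — negative cycle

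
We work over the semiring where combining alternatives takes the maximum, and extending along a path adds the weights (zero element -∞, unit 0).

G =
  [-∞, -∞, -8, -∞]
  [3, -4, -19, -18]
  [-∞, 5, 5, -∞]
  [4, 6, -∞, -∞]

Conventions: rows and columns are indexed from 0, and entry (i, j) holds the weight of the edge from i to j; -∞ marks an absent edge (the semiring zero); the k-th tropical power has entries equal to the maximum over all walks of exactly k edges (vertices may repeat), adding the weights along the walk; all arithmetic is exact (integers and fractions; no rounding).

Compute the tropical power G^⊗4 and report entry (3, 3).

G^⊗2:
  [-∞, -3, -3, -∞]
  [-1, -8, -5, -22]
  [8, 10, 10, -13]
  [9, 2, -4, -12]
G^⊗3:
  [0, 2, 2, -21]
  [-5, 0, 0, -26]
  [13, 15, 15, -8]
  [5, 1, 1, -16]
G^⊗4:
  [5, 7, 7, -16]
  [3, 5, 5, -18]
  [18, 20, 20, -3]
  [4, 6, 6, -17]
Key observation: the optimum is the walk 3->0->2->1->3, with weight 4 + (-8) + 5 + (-18) = -17.
Optimal value attained by: walk 3->0->2->1->3.
Answer: (G^⊗4)[3][3] = -17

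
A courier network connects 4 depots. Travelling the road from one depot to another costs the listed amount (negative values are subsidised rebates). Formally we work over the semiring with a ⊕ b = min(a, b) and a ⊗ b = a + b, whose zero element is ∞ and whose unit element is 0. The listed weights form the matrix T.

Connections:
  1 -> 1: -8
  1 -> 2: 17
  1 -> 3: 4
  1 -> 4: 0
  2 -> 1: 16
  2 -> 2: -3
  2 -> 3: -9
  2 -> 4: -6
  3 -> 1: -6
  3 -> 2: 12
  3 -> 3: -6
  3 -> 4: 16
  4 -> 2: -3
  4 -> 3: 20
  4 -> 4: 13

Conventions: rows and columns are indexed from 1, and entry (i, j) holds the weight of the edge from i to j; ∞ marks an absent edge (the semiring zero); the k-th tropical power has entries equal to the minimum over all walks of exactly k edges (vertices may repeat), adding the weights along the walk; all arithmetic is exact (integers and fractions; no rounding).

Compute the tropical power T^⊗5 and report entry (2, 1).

T^⊗2:
  [-16, -3, -4, -8]
  [-15, -9, -15, -9]
  [-14, 6, -12, -6]
  [13, -6, -12, -9]
T^⊗3:
  [-24, -11, -12, -16]
  [-23, -12, -21, -15]
  [-22, -9, -18, -14]
  [-18, -12, -18, -12]
T^⊗4:
  [-32, -19, -20, -24]
  [-31, -18, -27, -23]
  [-30, -17, -24, -22]
  [-26, -15, -24, -18]
T^⊗5:
  [-40, -27, -28, -32]
  [-39, -26, -33, -31]
  [-38, -25, -30, -30]
  [-34, -21, -30, -26]
Key observation: the optimum is the walk 2->3->1->1->1->1, with weight (-9) + (-6) + (-8) + (-8) + (-8) = -39.
Optimal value attained by: walk 2->3->1->1->1->1.
Answer: (T^⊗5)[2][1] = -39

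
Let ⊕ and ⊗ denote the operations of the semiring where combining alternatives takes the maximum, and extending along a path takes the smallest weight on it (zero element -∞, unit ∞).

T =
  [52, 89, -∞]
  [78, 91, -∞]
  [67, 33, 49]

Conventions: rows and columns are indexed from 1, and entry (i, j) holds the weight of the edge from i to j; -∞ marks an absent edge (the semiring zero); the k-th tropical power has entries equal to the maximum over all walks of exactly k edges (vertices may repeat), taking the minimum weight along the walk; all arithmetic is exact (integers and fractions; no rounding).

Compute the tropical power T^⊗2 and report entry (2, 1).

T^⊗2:
  [78, 89, -∞]
  [78, 91, -∞]
  [52, 67, 49]
Key observation: the optimum is the walk 2->2->1, with weight 91 min 78 = 78.
Optimal value attained by: walk 2->2->1.
Answer: (T^⊗2)[2][1] = 78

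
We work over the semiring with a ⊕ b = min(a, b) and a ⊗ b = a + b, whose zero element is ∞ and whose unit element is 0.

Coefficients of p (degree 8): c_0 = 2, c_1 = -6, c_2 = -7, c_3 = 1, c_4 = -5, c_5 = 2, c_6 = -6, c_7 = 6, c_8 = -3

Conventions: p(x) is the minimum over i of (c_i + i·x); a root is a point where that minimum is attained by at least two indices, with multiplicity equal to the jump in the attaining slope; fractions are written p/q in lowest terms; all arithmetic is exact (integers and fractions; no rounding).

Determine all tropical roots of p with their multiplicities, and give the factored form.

hull edge (i=0, c=2) to (i=1, c=-6): slope -8, span 1
hull edge (i=1, c=-6) to (i=2, c=-7): slope -1, span 1
hull edge (i=2, c=-7) to (i=6, c=-6): slope 1/4, span 4
hull edge (i=6, c=-6) to (i=8, c=-3): slope 3/2, span 2
Factored form: p(x) = -3 ⊗ (x ⊕ (-3/2)) ⊗ (x ⊕ (-3/2)) ⊗ (x ⊕ (-1/4)) ⊗ (x ⊕ (-1/4)) ⊗ (x ⊕ (-1/4)) ⊗ (x ⊕ (-1/4)) ⊗ (x ⊕ 1) ⊗ (x ⊕ 8)
Answer: roots = -3/2 (mult 2), -1/4 (mult 4), 1 (mult 1), 8 (mult 1)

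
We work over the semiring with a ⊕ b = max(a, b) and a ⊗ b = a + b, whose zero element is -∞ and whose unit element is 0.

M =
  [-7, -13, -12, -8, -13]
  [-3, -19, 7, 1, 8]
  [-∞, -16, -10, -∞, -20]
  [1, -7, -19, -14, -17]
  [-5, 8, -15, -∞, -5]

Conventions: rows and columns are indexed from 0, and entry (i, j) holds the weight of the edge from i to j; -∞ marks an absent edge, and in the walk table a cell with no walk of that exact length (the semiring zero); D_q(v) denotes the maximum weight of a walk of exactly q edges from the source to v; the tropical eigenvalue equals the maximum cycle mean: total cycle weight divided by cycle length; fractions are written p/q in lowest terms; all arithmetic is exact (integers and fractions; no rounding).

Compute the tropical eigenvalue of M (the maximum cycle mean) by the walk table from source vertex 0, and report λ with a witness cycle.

q=0: [0, -∞, -∞, -∞, -∞]
q=1: [-7, -13, -12, -8, -13]
q=2: [-7, -5, -6, -12, -5]
q=3: [-8, 3, 2, -4, 3]
q=4: [0, 11, 10, 4, 11]
q=5: [8, 19, 18, 12, 19]
Optimal cycle mean attained by: cycle 1->4->1, total 8 + 8, length 2.
Answer: λ = 8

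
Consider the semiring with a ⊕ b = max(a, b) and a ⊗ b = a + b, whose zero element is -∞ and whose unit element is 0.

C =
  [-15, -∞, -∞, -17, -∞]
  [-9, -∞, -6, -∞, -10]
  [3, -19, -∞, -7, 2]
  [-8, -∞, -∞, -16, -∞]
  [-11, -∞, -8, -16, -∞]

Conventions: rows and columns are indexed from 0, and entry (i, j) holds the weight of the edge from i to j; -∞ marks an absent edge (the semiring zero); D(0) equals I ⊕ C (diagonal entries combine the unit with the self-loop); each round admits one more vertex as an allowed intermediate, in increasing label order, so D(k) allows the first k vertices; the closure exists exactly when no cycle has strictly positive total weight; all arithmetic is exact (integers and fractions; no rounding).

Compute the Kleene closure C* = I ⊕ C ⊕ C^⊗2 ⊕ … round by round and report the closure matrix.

D(0):
  [0, -∞, -∞, -17, -∞]
  [-9, 0, -6, -∞, -10]
  [3, -19, 0, -7, 2]
  [-8, -∞, -∞, 0, -∞]
  [-11, -∞, -8, -16, 0]
D(1):
  [0, -∞, -∞, -17, -∞]
  [-9, 0, -6, -26, -10]
  [3, -19, 0, -7, 2]
  [-8, -∞, -∞, 0, -∞]
  [-11, -∞, -8, -16, 0]
D(2):
  [0, -∞, -∞, -17, -∞]
  [-9, 0, -6, -26, -10]
  [3, -19, 0, -7, 2]
  [-8, -∞, -∞, 0, -∞]
  [-11, -∞, -8, -16, 0]
D(3):
  [0, -∞, -∞, -17, -∞]
  [-3, 0, -6, -13, -4]
  [3, -19, 0, -7, 2]
  [-8, -∞, -∞, 0, -∞]
  [-5, -27, -8, -15, 0]
D(4):
  [0, -∞, -∞, -17, -∞]
  [-3, 0, -6, -13, -4]
  [3, -19, 0, -7, 2]
  [-8, -∞, -∞, 0, -∞]
  [-5, -27, -8, -15, 0]
D(5):
  [0, -∞, -∞, -17, -∞]
  [-3, 0, -6, -13, -4]
  [3, -19, 0, -7, 2]
  [-8, -∞, -∞, 0, -∞]
  [-5, -27, -8, -15, 0]
Answer: C* = [[0, -∞, -∞, -17, -∞], [-3, 0, -6, -13, -4], [3, -19, 0, -7, 2], [-8, -∞, -∞, 0, -∞], [-5, -27, -8, -15, 0]]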